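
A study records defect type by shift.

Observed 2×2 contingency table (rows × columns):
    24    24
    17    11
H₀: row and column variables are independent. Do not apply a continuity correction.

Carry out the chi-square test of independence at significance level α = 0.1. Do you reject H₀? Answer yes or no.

reject H₀: no

Row totals [48, 28], col totals [41, 35], n=76
χ² = (24−25.89)²/25.89 + (24−22.11)²/22.11 + (17−15.11)²/15.11 + (11−12.89)²/12.89 = 0.8171
df = 1
p-value (upper-tail) = 0.36602
At α=0.1: p ≥ α → fail to reject H₀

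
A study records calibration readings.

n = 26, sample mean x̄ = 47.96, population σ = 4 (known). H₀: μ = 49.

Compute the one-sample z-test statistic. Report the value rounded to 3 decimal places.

SE = σ/√n = 4/√26 = 0.7845
z = (x̄−μ₀)/SE = (47.96−49)/0.7845 = -1.3257

test statistic = -1.326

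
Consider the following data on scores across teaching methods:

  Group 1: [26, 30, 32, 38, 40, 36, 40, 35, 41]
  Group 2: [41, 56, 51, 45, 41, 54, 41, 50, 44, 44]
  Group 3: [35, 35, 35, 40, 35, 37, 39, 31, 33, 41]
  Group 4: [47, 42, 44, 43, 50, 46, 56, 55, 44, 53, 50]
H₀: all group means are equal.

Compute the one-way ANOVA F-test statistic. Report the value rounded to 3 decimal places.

Group means [35.33, 46.70, 36.10, 48.18], grand mean 41.900
SSB = Σnᵢ(x̄ᵢ−x̄)² = 1388.964; SSW = ΣΣ(x−x̄ᵢ)² = 826.636
MSB = 1388.964/3 = 462.9879; MSW = 826.636/36 = 22.9621
F = MSB/MSW = 20.1631
df = (3, 36)

test statistic = 20.163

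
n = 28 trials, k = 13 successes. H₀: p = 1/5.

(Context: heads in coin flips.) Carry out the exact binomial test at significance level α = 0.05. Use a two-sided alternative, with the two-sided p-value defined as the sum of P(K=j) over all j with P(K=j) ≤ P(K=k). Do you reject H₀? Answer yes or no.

reject H₀: yes

Exact binomial: n=28, k=13, p₀=1/5=0.2000
P(X=j) = C(n,j)·p₀^j·(1−p₀)^(n−j); p = Σ P(X=j) over j with P(X=j) ≤ P(X=13)
p-value (two-sided) = 0.00145
At α=0.05: p < α → reject H₀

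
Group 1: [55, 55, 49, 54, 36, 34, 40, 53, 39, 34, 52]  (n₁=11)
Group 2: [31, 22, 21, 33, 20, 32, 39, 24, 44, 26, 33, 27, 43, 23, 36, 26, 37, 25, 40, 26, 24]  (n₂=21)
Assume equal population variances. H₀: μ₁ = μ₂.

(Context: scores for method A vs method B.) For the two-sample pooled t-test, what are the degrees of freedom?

degrees of freedom = 30

df = n₁ + n₂ − 2 = 11 + 21 − 2 = 30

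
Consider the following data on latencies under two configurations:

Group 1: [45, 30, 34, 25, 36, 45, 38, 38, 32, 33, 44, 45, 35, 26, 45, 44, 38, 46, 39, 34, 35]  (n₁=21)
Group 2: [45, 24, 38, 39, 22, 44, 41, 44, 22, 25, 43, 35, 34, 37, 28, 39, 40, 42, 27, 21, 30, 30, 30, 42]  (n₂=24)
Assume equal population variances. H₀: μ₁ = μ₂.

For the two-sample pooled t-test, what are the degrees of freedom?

df = n₁ + n₂ − 2 = 21 + 24 − 2 = 43

degrees of freedom = 43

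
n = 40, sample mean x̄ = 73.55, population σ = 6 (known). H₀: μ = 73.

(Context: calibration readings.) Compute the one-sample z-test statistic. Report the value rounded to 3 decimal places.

test statistic = 0.580

SE = σ/√n = 6/√40 = 0.9487
z = (x̄−μ₀)/SE = (73.55−73)/0.9487 = 0.5798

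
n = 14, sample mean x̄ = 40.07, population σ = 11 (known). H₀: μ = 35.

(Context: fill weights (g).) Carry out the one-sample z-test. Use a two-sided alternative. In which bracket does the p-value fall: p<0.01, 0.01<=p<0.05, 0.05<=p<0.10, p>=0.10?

p-value bracket: 0.05<=p<0.10

SE = σ/√n = 11/√14 = 2.9399
z = (x̄−μ₀)/SE = (40.07−35)/2.9399 = 1.7246
p-value (two-sided) = 0.08461
→ bracket: 0.05<=p<0.10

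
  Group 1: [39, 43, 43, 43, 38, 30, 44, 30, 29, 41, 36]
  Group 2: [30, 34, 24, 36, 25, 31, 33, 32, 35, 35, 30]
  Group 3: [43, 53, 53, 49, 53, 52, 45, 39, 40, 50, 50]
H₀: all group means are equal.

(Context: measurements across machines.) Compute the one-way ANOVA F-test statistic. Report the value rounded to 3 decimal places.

Group means [37.82, 31.36, 47.91], grand mean 39.030
SSB = Σnᵢ(x̄ᵢ−x̄)² = 1529.879; SSW = ΣΣ(x−x̄ᵢ)² = 769.091
MSB = 1529.879/2 = 764.9394; MSW = 769.091/30 = 25.6364
F = MSB/MSW = 29.8381
df = (2, 30)

test statistic = 29.838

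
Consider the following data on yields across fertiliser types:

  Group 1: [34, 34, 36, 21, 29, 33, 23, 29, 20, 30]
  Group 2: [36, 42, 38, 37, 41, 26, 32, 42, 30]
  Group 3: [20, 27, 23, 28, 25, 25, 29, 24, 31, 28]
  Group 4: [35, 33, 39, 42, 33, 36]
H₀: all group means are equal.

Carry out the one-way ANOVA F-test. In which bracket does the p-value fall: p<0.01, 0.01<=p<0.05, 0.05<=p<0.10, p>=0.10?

p-value bracket: p<0.01

Group means [28.90, 36.00, 26.00, 36.33], grand mean 31.171
SSB = Σnᵢ(x̄ᵢ−x̄)² = 688.738; SSW = ΣΣ(x−x̄ᵢ)² = 708.233
MSB = 688.738/3 = 229.5794; MSW = 708.233/31 = 22.8462
F = MSB/MSW = 10.0489
df = (3, 31)
p-value (upper-tail) = 0.00009
→ bracket: p<0.01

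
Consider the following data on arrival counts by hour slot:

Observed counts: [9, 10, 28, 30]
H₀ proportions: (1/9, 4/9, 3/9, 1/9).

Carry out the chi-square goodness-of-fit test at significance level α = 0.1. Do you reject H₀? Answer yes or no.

reject H₀: yes

n = 77; E_i = n·p_i = [8.56, 34.22, 25.67, 8.56]
χ² = (9−8.56)²/8.56 + (10−34.22)²/34.22 + (28−25.67)²/25.67 + (30−8.56)²/8.56 = 71.1299
df = 3
p-value (upper-tail) = 0.00000
At α=0.1: p < α → reject H₀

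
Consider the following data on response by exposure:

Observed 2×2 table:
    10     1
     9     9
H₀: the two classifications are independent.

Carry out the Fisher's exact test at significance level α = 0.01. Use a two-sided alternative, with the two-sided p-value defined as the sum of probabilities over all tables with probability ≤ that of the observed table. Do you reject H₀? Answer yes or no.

reject H₀: no

Margins: r₁=11, r₂=18, c₁=19, c₂=10, n=29
p_obs = C(11,10)·C(18,9)/C(29,19); sum pmf over tables with pmf ≤ p_obs
p-value (two-sided) = 0.04364
At α=0.01: p ≥ α → fail to reject H₀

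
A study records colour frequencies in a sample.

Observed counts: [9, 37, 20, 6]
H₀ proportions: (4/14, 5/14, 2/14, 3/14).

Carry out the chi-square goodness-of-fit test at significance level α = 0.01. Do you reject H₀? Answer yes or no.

n = 72; E_i = n·p_i = [20.57, 25.71, 10.29, 15.43]
χ² = (9−20.57)²/20.57 + (37−25.71)²/25.71 + (20−10.29)²/10.29 + (6−15.43)²/15.43 = 26.3986
df = 3
p-value (upper-tail) = 0.00001
At α=0.01: p < α → reject H₀

reject H₀: yes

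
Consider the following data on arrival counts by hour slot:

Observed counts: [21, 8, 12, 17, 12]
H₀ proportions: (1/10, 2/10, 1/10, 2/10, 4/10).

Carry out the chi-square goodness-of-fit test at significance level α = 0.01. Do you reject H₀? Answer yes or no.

reject H₀: yes

n = 70; E_i = n·p_i = [7.00, 14.00, 7.00, 14.00, 28.00]
χ² = (21−7.00)²/7.00 + (8−14.00)²/14.00 + (12−7.00)²/7.00 + (17−14.00)²/14.00 + (12−28.00)²/28.00 = 43.9286
df = 4
p-value (upper-tail) = 0.00000
At α=0.01: p < α → reject H₀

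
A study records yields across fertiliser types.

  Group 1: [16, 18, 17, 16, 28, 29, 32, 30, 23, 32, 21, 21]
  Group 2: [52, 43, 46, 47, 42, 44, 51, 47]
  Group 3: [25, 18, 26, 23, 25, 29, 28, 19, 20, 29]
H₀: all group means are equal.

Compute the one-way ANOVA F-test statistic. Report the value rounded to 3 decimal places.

Group means [23.58, 46.50, 24.20], grand mean 29.900
SSB = Σnᵢ(x̄ᵢ−x̄)² = 3008.183; SSW = ΣΣ(x−x̄ᵢ)² = 674.517
MSB = 3008.183/2 = 1504.0917; MSW = 674.517/27 = 24.9821
F = MSB/MSW = 60.2068
df = (2, 27)

test statistic = 60.207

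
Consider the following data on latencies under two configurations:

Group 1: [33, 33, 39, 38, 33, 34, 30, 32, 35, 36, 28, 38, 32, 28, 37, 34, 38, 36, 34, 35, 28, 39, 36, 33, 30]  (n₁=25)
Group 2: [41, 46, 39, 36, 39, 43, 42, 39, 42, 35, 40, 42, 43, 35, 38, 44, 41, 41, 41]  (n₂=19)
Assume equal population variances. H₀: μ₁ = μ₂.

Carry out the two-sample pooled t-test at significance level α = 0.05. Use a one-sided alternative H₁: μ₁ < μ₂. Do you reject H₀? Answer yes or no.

reject H₀: yes

x̄₁=33.960, s₁=3.372, n₁=25
x̄₂=40.368, s₂=2.948, n₂=19
s_p² = [24·3.372² + 18·2.948²]/42 = 10.2234
SE = √(s_p²·(1/25+1/19)) = 0.9731
t = (33.960−40.368)/0.9731 = -6.5853
df = 42
p-value (one-sided, H₁ less) = 0.00000
At α=0.05: p < α → reject H₀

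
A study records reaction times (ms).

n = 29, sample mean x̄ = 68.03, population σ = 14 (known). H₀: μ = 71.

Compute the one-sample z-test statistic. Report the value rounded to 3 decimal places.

test statistic = -1.142

SE = σ/√n = 14/√29 = 2.5997
z = (x̄−μ₀)/SE = (68.03−71)/2.5997 = -1.1424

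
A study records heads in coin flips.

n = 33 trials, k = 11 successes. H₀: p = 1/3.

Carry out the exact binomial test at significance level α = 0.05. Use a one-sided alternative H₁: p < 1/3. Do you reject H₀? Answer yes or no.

Exact binomial: n=33, k=11, p₀=1/3=0.3333
P(X≤11) from Σ C(n,i)·p₀^i·(1−p₀)^(n−i)
p-value (one-sided, H₁ less) = 0.58091
At α=0.05: p ≥ α → fail to reject H₀

reject H₀: no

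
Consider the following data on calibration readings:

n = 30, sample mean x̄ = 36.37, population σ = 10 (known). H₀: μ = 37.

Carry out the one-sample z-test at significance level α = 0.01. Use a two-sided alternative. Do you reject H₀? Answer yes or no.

reject H₀: no

SE = σ/√n = 10/√30 = 1.8257
z = (x̄−μ₀)/SE = (36.37−37)/1.8257 = -0.3451
p-value (two-sided) = 0.73005
At α=0.01: p ≥ α → fail to reject H₀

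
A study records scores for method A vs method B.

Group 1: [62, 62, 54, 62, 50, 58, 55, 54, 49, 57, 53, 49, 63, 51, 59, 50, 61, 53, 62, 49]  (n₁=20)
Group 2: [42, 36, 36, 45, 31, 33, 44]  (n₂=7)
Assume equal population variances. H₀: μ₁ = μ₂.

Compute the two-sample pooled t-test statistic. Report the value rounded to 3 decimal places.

x̄₁=55.650, s₁=5.133, n₁=20
x̄₂=38.143, s₂=5.521, n₂=7
s_p² = [19·5.133² + 6·5.521²]/25 = 27.3363
SE = √(s_p²·(1/20+1/7)) = 2.2961
t = (55.650−38.143)/2.2961 = 7.6248
df = 25

test statistic = 7.625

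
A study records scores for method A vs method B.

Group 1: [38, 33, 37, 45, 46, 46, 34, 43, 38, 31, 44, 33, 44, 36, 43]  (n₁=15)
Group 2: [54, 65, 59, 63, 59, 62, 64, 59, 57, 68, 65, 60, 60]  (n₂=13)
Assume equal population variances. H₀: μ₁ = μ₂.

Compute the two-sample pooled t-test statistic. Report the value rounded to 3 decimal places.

x̄₁=39.400, s₁=5.275, n₁=15
x̄₂=61.154, s₂=3.805, n₂=13
s_p² = [14·5.275² + 12·3.805²]/26 = 21.6651
SE = √(s_p²·(1/15+1/13)) = 1.7638
t = (39.400−61.154)/1.7638 = -12.3337
df = 26

test statistic = -12.334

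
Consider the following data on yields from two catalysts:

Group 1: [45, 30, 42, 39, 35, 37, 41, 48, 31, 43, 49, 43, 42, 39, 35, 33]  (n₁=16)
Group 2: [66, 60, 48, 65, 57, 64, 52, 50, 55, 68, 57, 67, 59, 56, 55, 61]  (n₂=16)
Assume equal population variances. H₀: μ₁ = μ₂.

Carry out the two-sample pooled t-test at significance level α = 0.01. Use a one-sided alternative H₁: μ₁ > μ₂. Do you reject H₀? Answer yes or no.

x̄₁=39.500, s₁=5.680, n₁=16
x̄₂=58.750, s₂=6.105, n₂=16
s_p² = [15·5.680² + 15·6.105²]/30 = 34.7667
SE = √(s_p²·(1/16+1/16)) = 2.0847
t = (39.500−58.750)/2.0847 = -9.2341
df = 30
p-value (one-sided, H₁ greater) = 1.00000
At α=0.01: p ≥ α → fail to reject H₀

reject H₀: no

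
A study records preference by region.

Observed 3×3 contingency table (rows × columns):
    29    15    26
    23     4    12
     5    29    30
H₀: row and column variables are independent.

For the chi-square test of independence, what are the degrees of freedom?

df = (r−1)(c−1) = (3−1)·(3−1) = 4

degrees of freedom = 4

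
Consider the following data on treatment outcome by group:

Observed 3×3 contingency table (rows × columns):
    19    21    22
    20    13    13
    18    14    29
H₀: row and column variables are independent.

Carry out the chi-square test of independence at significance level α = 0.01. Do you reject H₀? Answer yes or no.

Row totals [62, 46, 61], col totals [57, 48, 64], n=169
χ² = (19−20.91)²/20.91 + (21−17.61)²/17.61 + (22−23.48)²/23.48 + (20−15.51)²/15.51 + (13−13.07)²/13.07 + (13−17.42)²/17.42 + (18−20.57)²/20.57 + (14−17.33)²/17.33 + (29−23.10)²/23.10 = 5.8061
df = 4
p-value (upper-tail) = 0.21410
At α=0.01: p ≥ α → fail to reject H₀

reject H₀: no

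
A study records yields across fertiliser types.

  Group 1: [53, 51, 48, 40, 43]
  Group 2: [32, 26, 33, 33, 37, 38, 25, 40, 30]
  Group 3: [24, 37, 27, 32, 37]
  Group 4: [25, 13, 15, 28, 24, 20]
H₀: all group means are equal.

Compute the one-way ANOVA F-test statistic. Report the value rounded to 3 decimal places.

Group means [47.00, 32.67, 31.40, 20.83], grand mean 32.440
SSB = Σnᵢ(x̄ᵢ−x̄)² = 1874.127; SSW = ΣΣ(x−x̄ᵢ)² = 642.033
MSB = 1874.127/3 = 624.7089; MSW = 642.033/21 = 30.5730
F = MSB/MSW = 20.4333
df = (3, 21)

test statistic = 20.433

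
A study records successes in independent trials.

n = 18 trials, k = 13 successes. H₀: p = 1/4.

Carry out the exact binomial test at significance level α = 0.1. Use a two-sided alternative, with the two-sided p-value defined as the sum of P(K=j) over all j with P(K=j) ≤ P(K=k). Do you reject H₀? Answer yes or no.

Exact binomial: n=18, k=13, p₀=1/4=0.2500
P(X=j) = C(n,j)·p₀^j·(1−p₀)^(n−j); p = Σ P(X=j) over j with P(X=j) ≤ P(X=13)
p-value (two-sided) = 0.00003
At α=0.1: p < α → reject H₀

reject H₀: yes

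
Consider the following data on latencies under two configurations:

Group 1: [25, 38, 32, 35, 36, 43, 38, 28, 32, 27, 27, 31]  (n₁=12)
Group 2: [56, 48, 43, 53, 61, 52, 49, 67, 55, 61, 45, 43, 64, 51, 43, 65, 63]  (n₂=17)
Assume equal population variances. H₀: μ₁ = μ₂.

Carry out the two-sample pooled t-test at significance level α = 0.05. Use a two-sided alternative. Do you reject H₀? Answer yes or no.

reject H₀: yes

x̄₁=32.667, s₁=5.466, n₁=12
x̄₂=54.059, s₂=8.265, n₂=17
s_p² = [11·5.466² + 16·8.265²]/27 = 52.6521
SE = √(s_p²·(1/12+1/17)) = 2.7358
t = (32.667−54.059)/2.7358 = -7.8192
df = 27
p-value (two-sided) = 0.00000
At α=0.05: p < α → reject H₀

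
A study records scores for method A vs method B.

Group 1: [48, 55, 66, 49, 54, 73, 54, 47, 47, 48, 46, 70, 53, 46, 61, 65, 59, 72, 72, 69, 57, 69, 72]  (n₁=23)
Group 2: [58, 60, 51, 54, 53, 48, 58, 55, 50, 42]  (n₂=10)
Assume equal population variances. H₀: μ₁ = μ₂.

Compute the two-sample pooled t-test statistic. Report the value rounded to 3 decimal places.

x̄₁=58.783, s₁=9.968, n₁=23
x̄₂=52.900, s₂=5.405, n₂=10
s_p² = [22·9.968² + 9·5.405²]/31 = 78.9940
SE = √(s_p²·(1/23+1/10)) = 3.3666
t = (58.783−52.900)/3.3666 = 1.7474
df = 31

test statistic = 1.747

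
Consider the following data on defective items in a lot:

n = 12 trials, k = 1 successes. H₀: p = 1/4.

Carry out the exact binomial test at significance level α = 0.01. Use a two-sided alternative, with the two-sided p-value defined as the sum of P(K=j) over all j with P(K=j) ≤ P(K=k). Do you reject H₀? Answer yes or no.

reject H₀: no

Exact binomial: n=12, k=1, p₀=1/4=0.2500
P(X=j) = C(n,j)·p₀^j·(1−p₀)^(n−j); p = Σ P(X=j) over j with P(X=j) ≤ P(X=1)
p-value (two-sided) = 0.31603
At α=0.01: p ≥ α → fail to reject H₀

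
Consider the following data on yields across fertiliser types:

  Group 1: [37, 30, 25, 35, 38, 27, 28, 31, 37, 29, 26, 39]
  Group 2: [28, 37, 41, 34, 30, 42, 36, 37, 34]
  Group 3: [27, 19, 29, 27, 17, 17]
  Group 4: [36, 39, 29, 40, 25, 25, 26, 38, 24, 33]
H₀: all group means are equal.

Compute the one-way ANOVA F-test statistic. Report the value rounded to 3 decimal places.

test statistic = 6.802

Group means [31.83, 35.44, 22.67, 31.50], grand mean 31.135
SSB = Σnᵢ(x̄ᵢ−x̄)² = 604.602; SSW = ΣΣ(x−x̄ᵢ)² = 977.722
MSB = 604.602/3 = 201.5340; MSW = 977.722/33 = 29.6279
F = MSB/MSW = 6.8022
df = (3, 33)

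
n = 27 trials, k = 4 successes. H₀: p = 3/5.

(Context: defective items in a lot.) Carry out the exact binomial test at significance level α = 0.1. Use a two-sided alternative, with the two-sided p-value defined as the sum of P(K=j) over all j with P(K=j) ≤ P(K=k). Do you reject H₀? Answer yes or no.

reject H₀: yes

Exact binomial: n=27, k=4, p₀=3/5=0.6000
P(X=j) = C(n,j)·p₀^j·(1−p₀)^(n−j); p = Σ P(X=j) over j with P(X=j) ≤ P(X=4)
p-value (two-sided) = 0.00000
At α=0.1: p < α → reject H₀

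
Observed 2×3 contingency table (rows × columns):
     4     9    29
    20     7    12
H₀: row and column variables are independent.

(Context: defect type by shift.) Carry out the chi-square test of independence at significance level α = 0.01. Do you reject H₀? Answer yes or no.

reject H₀: yes

Row totals [42, 39], col totals [24, 16, 41], n=81
χ² = (4−12.44)²/12.44 + (9−8.30)²/8.30 + (29−21.26)²/21.26 + (20−11.56)²/11.56 + (7−7.70)²/7.70 + (12−19.74)²/19.74 = 17.8789
df = 2
p-value (upper-tail) = 0.00013
At α=0.01: p < α → reject H₀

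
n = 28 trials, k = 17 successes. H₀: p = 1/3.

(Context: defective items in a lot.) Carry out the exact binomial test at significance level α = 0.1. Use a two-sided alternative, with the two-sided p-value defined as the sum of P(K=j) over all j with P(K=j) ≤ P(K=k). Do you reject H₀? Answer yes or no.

reject H₀: yes

Exact binomial: n=28, k=17, p₀=1/3=0.3333
P(X=j) = C(n,j)·p₀^j·(1−p₀)^(n−j); p = Σ P(X=j) over j with P(X=j) ≤ P(X=17)
p-value (two-sided) = 0.00399
At α=0.1: p < α → reject H₀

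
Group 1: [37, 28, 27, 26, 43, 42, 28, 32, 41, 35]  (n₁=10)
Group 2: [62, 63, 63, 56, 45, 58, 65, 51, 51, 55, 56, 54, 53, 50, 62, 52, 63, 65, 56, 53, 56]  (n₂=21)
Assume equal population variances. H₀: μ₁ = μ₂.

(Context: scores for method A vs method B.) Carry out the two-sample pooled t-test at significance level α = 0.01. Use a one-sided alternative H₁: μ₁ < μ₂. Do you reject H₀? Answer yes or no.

reject H₀: yes

x̄₁=33.900, s₁=6.607, n₁=10
x̄₂=56.619, s₂=5.581, n₂=21
s_p² = [9·6.607² + 20·5.581²]/29 = 35.0294
SE = √(s_p²·(1/10+1/21)) = 2.2740
t = (33.900−56.619)/2.2740 = -9.9909
df = 29
p-value (one-sided, H₁ less) = 0.00000
At α=0.01: p < α → reject H₀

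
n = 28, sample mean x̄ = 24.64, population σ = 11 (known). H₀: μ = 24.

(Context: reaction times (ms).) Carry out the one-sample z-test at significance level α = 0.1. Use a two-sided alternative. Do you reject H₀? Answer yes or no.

SE = σ/√n = 11/√28 = 2.0788
z = (x̄−μ₀)/SE = (24.64−24)/2.0788 = 0.3079
p-value (two-sided) = 0.75818
At α=0.1: p ≥ α → fail to reject H₀

reject H₀: no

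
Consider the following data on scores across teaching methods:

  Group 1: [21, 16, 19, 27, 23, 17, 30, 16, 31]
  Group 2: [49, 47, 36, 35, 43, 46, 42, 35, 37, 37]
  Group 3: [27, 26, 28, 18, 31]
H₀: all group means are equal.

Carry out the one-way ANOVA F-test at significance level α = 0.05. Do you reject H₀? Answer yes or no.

Group means [22.22, 40.70, 26.00], grand mean 30.708
SSB = Σnᵢ(x̄ᵢ−x̄)² = 1757.303; SSW = ΣΣ(x−x̄ᵢ)² = 629.656
MSB = 1757.303/2 = 878.6514; MSW = 629.656/21 = 29.9836
F = MSB/MSW = 29.3044
df = (2, 21)
p-value (upper-tail) = 0.00000
At α=0.05: p < α → reject H₀

reject H₀: yes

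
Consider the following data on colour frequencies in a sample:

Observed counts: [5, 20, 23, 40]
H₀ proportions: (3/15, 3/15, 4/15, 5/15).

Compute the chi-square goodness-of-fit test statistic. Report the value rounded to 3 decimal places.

n = 88; E_i = n·p_i = [17.60, 17.60, 23.47, 29.33]
χ² = (5−17.60)²/17.60 + (20−17.60)²/17.60 + (23−23.47)²/23.47 + (40−29.33)²/29.33 = 13.2358
df = 3

test statistic = 13.236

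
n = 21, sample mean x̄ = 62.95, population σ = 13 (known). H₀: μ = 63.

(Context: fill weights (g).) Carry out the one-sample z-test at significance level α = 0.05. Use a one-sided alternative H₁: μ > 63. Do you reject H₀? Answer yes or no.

reject H₀: no

SE = σ/√n = 13/√21 = 2.8368
z = (x̄−μ₀)/SE = (62.95−63)/2.8368 = -0.0176
p-value (one-sided, H₁ greater) = 0.50703
At α=0.05: p ≥ α → fail to reject H₀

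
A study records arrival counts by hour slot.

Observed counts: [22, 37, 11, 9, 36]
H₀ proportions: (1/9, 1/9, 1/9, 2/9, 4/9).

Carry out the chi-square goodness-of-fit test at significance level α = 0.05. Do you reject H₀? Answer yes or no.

reject H₀: yes

n = 115; E_i = n·p_i = [12.78, 12.78, 12.78, 25.56, 51.11]
χ² = (22−12.78)²/12.78 + (37−12.78)²/12.78 + (11−12.78)²/12.78 + (9−25.56)²/25.56 + (36−51.11)²/51.11 = 68.0130
df = 4
p-value (upper-tail) = 0.00000
At α=0.05: p < α → reject H₀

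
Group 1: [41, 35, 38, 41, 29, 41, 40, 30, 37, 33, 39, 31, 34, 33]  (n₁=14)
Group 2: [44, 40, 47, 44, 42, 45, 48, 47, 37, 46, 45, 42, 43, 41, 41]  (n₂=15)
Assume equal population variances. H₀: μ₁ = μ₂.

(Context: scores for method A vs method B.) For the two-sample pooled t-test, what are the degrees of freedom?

degrees of freedom = 27

df = n₁ + n₂ − 2 = 14 + 15 − 2 = 27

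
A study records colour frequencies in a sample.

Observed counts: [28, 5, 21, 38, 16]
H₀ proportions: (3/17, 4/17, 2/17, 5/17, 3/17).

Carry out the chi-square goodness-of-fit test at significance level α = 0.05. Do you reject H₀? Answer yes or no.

reject H₀: yes

n = 108; E_i = n·p_i = [19.06, 25.41, 12.71, 31.76, 19.06]
χ² = (28−19.06)²/19.06 + (5−25.41)²/25.41 + (21−12.71)²/12.71 + (38−31.76)²/31.76 + (16−19.06)²/19.06 = 27.7193
df = 4
p-value (upper-tail) = 0.00001
At α=0.05: p < α → reject H₀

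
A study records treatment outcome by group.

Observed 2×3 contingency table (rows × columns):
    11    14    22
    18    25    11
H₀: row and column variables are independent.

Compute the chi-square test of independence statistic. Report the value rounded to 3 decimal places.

Row totals [47, 54], col totals [29, 39, 33], n=101
χ² = (11−13.50)²/13.50 + (14−18.15)²/18.15 + (22−15.36)²/15.36 + (18−15.50)²/15.50 + (25−20.85)²/20.85 + (11−17.64)²/17.64 = 8.0122
df = 2

test statistic = 8.012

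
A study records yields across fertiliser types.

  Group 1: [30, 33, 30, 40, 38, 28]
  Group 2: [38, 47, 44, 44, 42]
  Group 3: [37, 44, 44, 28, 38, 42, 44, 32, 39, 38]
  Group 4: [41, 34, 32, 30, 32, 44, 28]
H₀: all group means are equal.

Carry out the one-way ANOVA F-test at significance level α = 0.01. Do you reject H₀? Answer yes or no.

reject H₀: no

Group means [33.17, 43.00, 38.60, 34.43], grand mean 37.179
SSB = Σnᵢ(x̄ᵢ−x̄)² = 339.160; SSW = ΣΣ(x−x̄ᵢ)² = 626.948
MSB = 339.160/3 = 113.0532; MSW = 626.948/24 = 26.1228
F = MSB/MSW = 4.3278
df = (3, 24)
p-value (upper-tail) = 0.01421
At α=0.01: p ≥ α → fail to reject H₀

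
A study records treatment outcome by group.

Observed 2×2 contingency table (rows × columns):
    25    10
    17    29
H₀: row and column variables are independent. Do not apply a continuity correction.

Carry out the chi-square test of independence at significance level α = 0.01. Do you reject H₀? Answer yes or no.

Row totals [35, 46], col totals [42, 39], n=81
χ² = (25−18.15)²/18.15 + (10−16.85)²/16.85 + (17−23.85)²/23.85 + (29−22.15)²/22.15 = 9.4609
df = 1
p-value (upper-tail) = 0.00210
At α=0.01: p < α → reject H₀

reject H₀: yes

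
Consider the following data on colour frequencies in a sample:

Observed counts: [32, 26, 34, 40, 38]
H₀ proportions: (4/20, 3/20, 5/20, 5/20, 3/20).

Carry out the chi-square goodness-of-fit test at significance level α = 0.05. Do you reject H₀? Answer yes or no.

reject H₀: no

n = 170; E_i = n·p_i = [34.00, 25.50, 42.50, 42.50, 25.50]
χ² = (32−34.00)²/34.00 + (26−25.50)²/25.50 + (34−42.50)²/42.50 + (40−42.50)²/42.50 + (38−25.50)²/25.50 = 8.1020
df = 4
p-value (upper-tail) = 0.08791
At α=0.05: p ≥ α → fail to reject H₀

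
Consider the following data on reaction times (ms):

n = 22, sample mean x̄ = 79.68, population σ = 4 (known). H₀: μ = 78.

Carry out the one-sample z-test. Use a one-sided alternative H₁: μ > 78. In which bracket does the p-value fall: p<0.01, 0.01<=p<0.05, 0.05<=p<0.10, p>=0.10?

SE = σ/√n = 4/√22 = 0.8528
z = (x̄−μ₀)/SE = (79.68−78)/0.8528 = 1.9700
p-value (one-sided, H₁ greater) = 0.02442
→ bracket: 0.01<=p<0.05

p-value bracket: 0.01<=p<0.05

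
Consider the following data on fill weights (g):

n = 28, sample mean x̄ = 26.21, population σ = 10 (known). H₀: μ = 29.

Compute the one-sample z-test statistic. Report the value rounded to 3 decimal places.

test statistic = -1.476

SE = σ/√n = 10/√28 = 1.8898
z = (x̄−μ₀)/SE = (26.21−29)/1.8898 = -1.4763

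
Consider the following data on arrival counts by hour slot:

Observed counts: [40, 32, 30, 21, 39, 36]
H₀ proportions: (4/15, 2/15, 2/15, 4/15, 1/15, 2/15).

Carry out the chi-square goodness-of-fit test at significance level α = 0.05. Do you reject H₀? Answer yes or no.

reject H₀: yes

n = 198; E_i = n·p_i = [52.80, 26.40, 26.40, 52.80, 13.20, 26.40]
χ² = (40−52.80)²/52.80 + (32−26.40)²/26.40 + (30−26.40)²/26.40 + (21−52.80)²/52.80 + (39−13.20)²/13.20 + (36−26.40)²/26.40 = 77.8523
df = 5
p-value (upper-tail) = 0.00000
At α=0.05: p < α → reject H₀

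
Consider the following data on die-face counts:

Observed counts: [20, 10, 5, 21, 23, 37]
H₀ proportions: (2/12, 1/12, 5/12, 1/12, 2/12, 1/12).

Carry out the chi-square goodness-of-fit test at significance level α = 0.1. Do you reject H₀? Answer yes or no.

n = 116; E_i = n·p_i = [19.33, 9.67, 48.33, 9.67, 19.33, 9.67]
χ² = (20−19.33)²/19.33 + (10−9.67)²/9.67 + (5−48.33)²/48.33 + (21−9.67)²/9.67 + (23−19.33)²/19.33 + (37−9.67)²/9.67 = 130.1552
df = 5
p-value (upper-tail) = 0.00000
At α=0.1: p < α → reject H₀

reject H₀: yes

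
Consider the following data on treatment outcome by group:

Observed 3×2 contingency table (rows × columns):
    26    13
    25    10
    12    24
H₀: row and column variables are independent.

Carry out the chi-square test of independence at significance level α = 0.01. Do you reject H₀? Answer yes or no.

Row totals [39, 35, 36], col totals [63, 47], n=110
χ² = (26−22.34)²/22.34 + (13−16.66)²/16.66 + (25−20.05)²/20.05 + (10−14.95)²/14.95 + (12−20.62)²/20.62 + (24−15.38)²/15.38 = 12.7034
df = 2
p-value (upper-tail) = 0.00174
At α=0.01: p < α → reject H₀

reject H₀: yes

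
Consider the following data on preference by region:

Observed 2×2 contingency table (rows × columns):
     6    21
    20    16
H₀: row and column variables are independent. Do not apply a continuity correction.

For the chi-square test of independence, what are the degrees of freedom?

degrees of freedom = 1

df = (r−1)(c−1) = (2−1)·(2−1) = 1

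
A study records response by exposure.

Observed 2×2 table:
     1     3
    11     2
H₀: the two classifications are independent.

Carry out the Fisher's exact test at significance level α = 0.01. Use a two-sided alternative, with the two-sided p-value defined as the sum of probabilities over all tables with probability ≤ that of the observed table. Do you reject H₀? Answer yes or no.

Margins: r₁=4, r₂=13, c₁=12, c₂=5, n=17
p_obs = C(4,1)·C(13,11)/C(17,12); sum pmf over tables with pmf ≤ p_obs
p-value (two-sided) = 0.05252
At α=0.01: p ≥ α → fail to reject H₀

reject H₀: no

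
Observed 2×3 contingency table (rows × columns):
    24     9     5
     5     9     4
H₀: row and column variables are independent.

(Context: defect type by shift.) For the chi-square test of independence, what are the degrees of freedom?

degrees of freedom = 2

df = (r−1)(c−1) = (2−1)·(3−1) = 2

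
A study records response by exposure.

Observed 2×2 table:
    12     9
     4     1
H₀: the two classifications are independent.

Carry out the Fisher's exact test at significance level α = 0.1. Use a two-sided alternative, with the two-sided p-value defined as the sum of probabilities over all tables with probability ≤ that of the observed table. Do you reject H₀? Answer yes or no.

reject H₀: no

Margins: r₁=21, r₂=5, c₁=16, c₂=10, n=26
p_obs = C(21,12)·C(5,4)/C(26,16); sum pmf over tables with pmf ≤ p_obs
p-value (two-sided) = 0.61690
At α=0.1: p ≥ α → fail to reject H₀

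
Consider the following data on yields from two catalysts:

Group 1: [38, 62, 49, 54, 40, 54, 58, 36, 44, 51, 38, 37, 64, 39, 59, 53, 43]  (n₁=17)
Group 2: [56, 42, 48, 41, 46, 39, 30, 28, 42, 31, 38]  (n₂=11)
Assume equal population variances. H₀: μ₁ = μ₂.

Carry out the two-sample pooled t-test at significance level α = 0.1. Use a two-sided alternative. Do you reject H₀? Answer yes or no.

reject H₀: yes

x̄₁=48.176, s₁=9.455, n₁=17
x̄₂=40.091, s₂=8.336, n₂=11
s_p² = [16·9.455² + 10·8.336²]/26 = 81.7454
SE = √(s_p²·(1/17+1/11)) = 3.4986
t = (48.176−40.091)/3.4986 = 2.3111
df = 26
p-value (two-sided) = 0.02901
At α=0.1: p < α → reject H₀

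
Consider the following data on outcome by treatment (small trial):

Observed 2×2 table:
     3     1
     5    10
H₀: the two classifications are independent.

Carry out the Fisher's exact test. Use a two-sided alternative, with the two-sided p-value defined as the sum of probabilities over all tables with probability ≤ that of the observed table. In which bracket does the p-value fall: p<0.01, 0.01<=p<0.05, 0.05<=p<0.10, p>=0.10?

p-value bracket: p>=0.10

Margins: r₁=4, r₂=15, c₁=8, c₂=11, n=19
p_obs = C(4,3)·C(15,5)/C(19,8); sum pmf over tables with pmf ≤ p_obs
p-value (two-sided) = 0.26213
→ bracket: p>=0.10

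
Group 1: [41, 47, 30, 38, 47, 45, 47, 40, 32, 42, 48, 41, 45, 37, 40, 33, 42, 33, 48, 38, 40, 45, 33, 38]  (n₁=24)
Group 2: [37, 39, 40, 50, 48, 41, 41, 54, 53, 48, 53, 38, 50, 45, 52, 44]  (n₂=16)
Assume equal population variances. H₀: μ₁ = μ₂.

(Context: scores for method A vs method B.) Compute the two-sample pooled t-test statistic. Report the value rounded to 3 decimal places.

x̄₁=40.417, s₁=5.469, n₁=24
x̄₂=45.812, s₂=5.902, n₂=16
s_p² = [23·5.469² + 15·5.902²]/38 = 31.8492
SE = √(s_p²·(1/24+1/16)) = 1.8214
t = (40.417−45.812)/1.8214 = -2.9624
df = 38

test statistic = -2.962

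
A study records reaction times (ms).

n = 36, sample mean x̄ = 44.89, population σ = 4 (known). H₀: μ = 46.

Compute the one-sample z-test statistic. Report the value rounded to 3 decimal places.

test statistic = -1.665

SE = σ/√n = 4/√36 = 0.6667
z = (x̄−μ₀)/SE = (44.89−46)/0.6667 = -1.6650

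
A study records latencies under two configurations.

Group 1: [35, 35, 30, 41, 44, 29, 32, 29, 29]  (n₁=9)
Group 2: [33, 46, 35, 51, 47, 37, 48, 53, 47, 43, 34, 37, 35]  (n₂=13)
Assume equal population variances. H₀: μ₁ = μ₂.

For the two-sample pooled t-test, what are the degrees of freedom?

df = n₁ + n₂ − 2 = 9 + 13 − 2 = 20

degrees of freedom = 20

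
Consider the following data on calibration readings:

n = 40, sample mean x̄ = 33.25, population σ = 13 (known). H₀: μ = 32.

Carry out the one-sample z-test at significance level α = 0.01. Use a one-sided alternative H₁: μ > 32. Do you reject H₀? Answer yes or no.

reject H₀: no

SE = σ/√n = 13/√40 = 2.0555
z = (x̄−μ₀)/SE = (33.25−32)/2.0555 = 0.6081
p-value (one-sided, H₁ greater) = 0.27155
At α=0.01: p ≥ α → fail to reject H₀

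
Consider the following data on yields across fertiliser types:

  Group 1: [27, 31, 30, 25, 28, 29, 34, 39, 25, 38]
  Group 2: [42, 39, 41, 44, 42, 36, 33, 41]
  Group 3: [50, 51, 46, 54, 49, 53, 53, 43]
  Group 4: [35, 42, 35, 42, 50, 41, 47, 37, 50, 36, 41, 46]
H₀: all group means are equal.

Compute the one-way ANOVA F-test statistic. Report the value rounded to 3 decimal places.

test statistic = 25.940

Group means [30.60, 39.75, 49.88, 41.83], grand mean 40.132
SSB = Σnᵢ(x̄ᵢ−x̄)² = 1703.900; SSW = ΣΣ(x−x̄ᵢ)² = 744.442
MSB = 1703.900/3 = 567.9668; MSW = 744.442/34 = 21.8953
F = MSB/MSW = 25.9401
df = (3, 34)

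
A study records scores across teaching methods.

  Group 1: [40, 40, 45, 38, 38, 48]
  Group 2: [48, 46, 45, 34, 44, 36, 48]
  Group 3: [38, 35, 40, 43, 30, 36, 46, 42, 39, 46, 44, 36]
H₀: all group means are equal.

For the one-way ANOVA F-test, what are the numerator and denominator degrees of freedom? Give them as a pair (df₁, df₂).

degrees of freedom = [2, 22]

k = 3 groups, N = 25 total
df = (k−1, N−k) = (3−1, 25−3) = (2, 22)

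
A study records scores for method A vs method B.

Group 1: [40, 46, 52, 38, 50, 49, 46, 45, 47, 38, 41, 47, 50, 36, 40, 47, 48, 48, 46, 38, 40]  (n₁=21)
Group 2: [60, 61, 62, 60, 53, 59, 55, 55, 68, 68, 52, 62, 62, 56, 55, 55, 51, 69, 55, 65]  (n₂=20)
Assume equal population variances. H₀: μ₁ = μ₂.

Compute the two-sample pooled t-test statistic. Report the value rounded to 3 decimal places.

x̄₁=44.381, s₁=4.790, n₁=21
x̄₂=59.150, s₂=5.470, n₂=20
s_p² = [20·4.790² + 19·5.470²]/39 = 26.3462
SE = √(s_p²·(1/21+1/20)) = 1.6037
t = (44.381−59.150)/1.6037 = -9.2093
df = 39

test statistic = -9.209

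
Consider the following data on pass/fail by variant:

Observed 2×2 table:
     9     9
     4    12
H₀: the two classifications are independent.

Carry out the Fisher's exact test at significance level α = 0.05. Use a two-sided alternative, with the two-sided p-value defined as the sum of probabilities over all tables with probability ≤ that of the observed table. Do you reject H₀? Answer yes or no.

Margins: r₁=18, r₂=16, c₁=13, c₂=21, n=34
p_obs = C(18,9)·C(16,4)/C(34,13); sum pmf over tables with pmf ≤ p_obs
p-value (two-sided) = 0.17173
At α=0.05: p ≥ α → fail to reject H₀

reject H₀: no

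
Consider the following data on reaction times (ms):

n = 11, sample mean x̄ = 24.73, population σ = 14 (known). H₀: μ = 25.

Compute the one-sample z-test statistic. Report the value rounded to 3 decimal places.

SE = σ/√n = 14/√11 = 4.2212
z = (x̄−μ₀)/SE = (24.73−25)/4.2212 = -0.0640

test statistic = -0.064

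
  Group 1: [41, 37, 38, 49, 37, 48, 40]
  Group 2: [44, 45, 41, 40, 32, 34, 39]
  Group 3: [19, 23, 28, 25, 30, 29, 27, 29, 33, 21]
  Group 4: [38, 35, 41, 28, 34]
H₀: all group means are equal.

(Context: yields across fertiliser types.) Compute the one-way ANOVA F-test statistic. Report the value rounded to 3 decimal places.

Group means [41.43, 39.29, 26.40, 35.20], grand mean 34.655
SSB = Σnᵢ(x̄ᵢ−x̄)² = 1154.209; SSW = ΣΣ(x−x̄ᵢ)² = 558.343
MSB = 1154.209/3 = 384.7363; MSW = 558.343/25 = 22.3337
F = MSB/MSW = 17.2267
df = (3, 25)

test statistic = 17.227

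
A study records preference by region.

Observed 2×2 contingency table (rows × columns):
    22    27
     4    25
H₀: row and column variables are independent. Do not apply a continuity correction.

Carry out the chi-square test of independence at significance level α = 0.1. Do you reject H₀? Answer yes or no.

Row totals [49, 29], col totals [26, 52], n=78
χ² = (22−16.33)²/16.33 + (27−32.67)²/32.67 + (4−9.67)²/9.67 + (25−19.33)²/19.33 = 7.9317
df = 1
p-value (upper-tail) = 0.00486
At α=0.1: p < α → reject H₀

reject H₀: yes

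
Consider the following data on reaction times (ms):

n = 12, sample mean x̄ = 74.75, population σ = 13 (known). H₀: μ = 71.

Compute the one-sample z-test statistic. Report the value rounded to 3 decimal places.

SE = σ/√n = 13/√12 = 3.7528
z = (x̄−μ₀)/SE = (74.75−71)/3.7528 = 0.9993

test statistic = 0.999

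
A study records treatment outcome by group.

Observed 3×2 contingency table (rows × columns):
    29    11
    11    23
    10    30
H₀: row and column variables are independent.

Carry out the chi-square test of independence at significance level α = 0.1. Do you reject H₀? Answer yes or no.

reject H₀: yes

Row totals [40, 34, 40], col totals [50, 64], n=114
χ² = (29−17.54)²/17.54 + (11−22.46)²/22.46 + (11−14.91)²/14.91 + (23−19.09)²/19.09 + (10−17.54)²/17.54 + (30−22.46)²/22.46 = 20.9317
df = 2
p-value (upper-tail) = 0.00003
At α=0.1: p < α → reject H₀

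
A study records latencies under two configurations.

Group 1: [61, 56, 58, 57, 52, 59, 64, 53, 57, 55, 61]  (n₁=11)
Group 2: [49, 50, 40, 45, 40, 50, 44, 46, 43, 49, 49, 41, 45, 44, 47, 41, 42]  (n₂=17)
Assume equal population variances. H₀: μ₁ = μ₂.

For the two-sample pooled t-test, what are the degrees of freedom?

degrees of freedom = 26

df = n₁ + n₂ − 2 = 11 + 17 − 2 = 26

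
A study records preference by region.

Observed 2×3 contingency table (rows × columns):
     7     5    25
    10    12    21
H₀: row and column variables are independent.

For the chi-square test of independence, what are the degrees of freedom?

df = (r−1)(c−1) = (2−1)·(3−1) = 2

degrees of freedom = 2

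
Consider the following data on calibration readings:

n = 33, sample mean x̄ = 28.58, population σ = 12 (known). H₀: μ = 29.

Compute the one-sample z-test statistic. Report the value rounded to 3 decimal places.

SE = σ/√n = 12/√33 = 2.0889
z = (x̄−μ₀)/SE = (28.58−29)/2.0889 = -0.2011

test statistic = -0.201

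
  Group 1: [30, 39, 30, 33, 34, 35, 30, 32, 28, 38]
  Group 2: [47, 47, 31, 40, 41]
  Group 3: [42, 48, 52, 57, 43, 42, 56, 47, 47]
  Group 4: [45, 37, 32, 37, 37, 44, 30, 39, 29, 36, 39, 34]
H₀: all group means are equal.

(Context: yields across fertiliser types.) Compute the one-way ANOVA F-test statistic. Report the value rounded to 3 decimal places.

test statistic = 16.054

Group means [32.90, 41.20, 48.22, 36.58], grand mean 39.111
SSB = Σnᵢ(x̄ᵢ−x̄)² = 1231.383; SSW = ΣΣ(x−x̄ᵢ)² = 818.172
MSB = 1231.383/3 = 410.4611; MSW = 818.172/32 = 25.5679
F = MSB/MSW = 16.0538
df = (3, 32)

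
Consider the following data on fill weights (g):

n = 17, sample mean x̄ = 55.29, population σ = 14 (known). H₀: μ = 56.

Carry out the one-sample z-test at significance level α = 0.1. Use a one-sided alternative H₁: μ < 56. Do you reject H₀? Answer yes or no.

SE = σ/√n = 14/√17 = 3.3955
z = (x̄−μ₀)/SE = (55.29−56)/3.3955 = -0.2091
p-value (one-sided, H₁ less) = 0.41718
At α=0.1: p ≥ α → fail to reject H₀

reject H₀: no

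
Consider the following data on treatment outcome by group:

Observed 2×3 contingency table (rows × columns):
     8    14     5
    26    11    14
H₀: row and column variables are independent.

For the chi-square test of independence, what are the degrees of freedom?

degrees of freedom = 2

df = (r−1)(c−1) = (2−1)·(3−1) = 2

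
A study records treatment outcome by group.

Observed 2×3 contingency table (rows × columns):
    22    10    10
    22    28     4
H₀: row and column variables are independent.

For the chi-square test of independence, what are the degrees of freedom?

degrees of freedom = 2

df = (r−1)(c−1) = (2−1)·(3−1) = 2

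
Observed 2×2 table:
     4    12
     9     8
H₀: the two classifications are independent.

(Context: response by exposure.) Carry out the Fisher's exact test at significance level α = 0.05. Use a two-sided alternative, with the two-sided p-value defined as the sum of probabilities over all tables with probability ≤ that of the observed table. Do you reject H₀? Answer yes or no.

Margins: r₁=16, r₂=17, c₁=13, c₂=20, n=33
p_obs = C(16,4)·C(17,9)/C(33,13); sum pmf over tables with pmf ≤ p_obs
p-value (two-sided) = 0.15706
At α=0.05: p ≥ α → fail to reject H₀

reject H₀: no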